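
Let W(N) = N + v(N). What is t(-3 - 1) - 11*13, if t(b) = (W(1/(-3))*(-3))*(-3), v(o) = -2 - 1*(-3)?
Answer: -137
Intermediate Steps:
v(o) = 1 (v(o) = -2 + 3 = 1)
W(N) = 1 + N (W(N) = N + 1 = 1 + N)
t(b) = 6 (t(b) = ((1 + 1/(-3))*(-3))*(-3) = ((1 - ⅓)*(-3))*(-3) = ((⅔)*(-3))*(-3) = -2*(-3) = 6)
t(-3 - 1) - 11*13 = 6 - 11*13 = 6 - 143 = -137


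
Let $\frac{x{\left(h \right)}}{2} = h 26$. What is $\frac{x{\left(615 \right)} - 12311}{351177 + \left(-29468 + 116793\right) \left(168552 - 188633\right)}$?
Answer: $- \frac{19669}{1753222148} \approx -1.1219 \cdot 10^{-5}$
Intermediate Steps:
$x{\left(h \right)} = 52 h$ ($x{\left(h \right)} = 2 h 26 = 2 \cdot 26 h = 52 h$)
$\frac{x{\left(615 \right)} - 12311}{351177 + \left(-29468 + 116793\right) \left(168552 - 188633\right)} = \frac{52 \cdot 615 - 12311}{351177 + \left(-29468 + 116793\right) \left(168552 - 188633\right)} = \frac{31980 - 12311}{351177 + 87325 \left(-20081\right)} = \frac{19669}{351177 - 1753573325} = \frac{19669}{-1753222148} = 19669 \left(- \frac{1}{1753222148}\right) = - \frac{19669}{1753222148}$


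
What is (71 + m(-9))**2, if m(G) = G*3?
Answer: 1936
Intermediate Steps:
m(G) = 3*G
(71 + m(-9))**2 = (71 + 3*(-9))**2 = (71 - 27)**2 = 44**2 = 1936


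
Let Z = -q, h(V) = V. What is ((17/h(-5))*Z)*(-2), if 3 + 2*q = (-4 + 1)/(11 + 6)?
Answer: 54/5 ≈ 10.800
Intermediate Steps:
q = -27/17 (q = -3/2 + ((-4 + 1)/(11 + 6))/2 = -3/2 + (-3/17)/2 = -3/2 + (-3*1/17)/2 = -3/2 + (½)*(-3/17) = -3/2 - 3/34 = -27/17 ≈ -1.5882)
Z = 27/17 (Z = -1*(-27/17) = 27/17 ≈ 1.5882)
((17/h(-5))*Z)*(-2) = ((17/(-5))*(27/17))*(-2) = ((17*(-⅕))*(27/17))*(-2) = -17/5*27/17*(-2) = -27/5*(-2) = 54/5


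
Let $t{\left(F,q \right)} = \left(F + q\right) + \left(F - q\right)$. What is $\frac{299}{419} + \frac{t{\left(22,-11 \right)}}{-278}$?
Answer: $\frac{32343}{58241} \approx 0.55533$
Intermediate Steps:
$t{\left(F,q \right)} = 2 F$
$\frac{299}{419} + \frac{t{\left(22,-11 \right)}}{-278} = \frac{299}{419} + \frac{2 \cdot 22}{-278} = 299 \cdot \frac{1}{419} + 44 \left(- \frac{1}{278}\right) = \frac{299}{419} - \frac{22}{139} = \frac{32343}{58241}$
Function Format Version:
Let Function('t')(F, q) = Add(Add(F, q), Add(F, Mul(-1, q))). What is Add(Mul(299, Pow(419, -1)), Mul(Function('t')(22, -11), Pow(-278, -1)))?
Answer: Rational(32343, 58241) ≈ 0.55533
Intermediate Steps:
Function('t')(F, q) = Mul(2, F)
Add(Mul(299, Pow(419, -1)), Mul(Function('t')(22, -11), Pow(-278, -1))) = Add(Mul(299, Pow(419, -1)), Mul(Mul(2, 22), Pow(-278, -1))) = Add(Mul(299, Rational(1, 419)), Mul(44, Rational(-1, 278))) = Add(Rational(299, 419), Rational(-22, 139)) = Rational(32343, 58241)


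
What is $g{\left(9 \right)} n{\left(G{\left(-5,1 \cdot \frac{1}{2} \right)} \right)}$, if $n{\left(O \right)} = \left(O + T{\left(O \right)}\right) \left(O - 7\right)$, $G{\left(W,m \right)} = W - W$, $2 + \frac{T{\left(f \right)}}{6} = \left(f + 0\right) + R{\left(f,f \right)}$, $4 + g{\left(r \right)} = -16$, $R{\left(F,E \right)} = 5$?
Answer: $2520$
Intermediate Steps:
$g{\left(r \right)} = -20$ ($g{\left(r \right)} = -4 - 16 = -20$)
$T{\left(f \right)} = 18 + 6 f$ ($T{\left(f \right)} = -12 + 6 \left(\left(f + 0\right) + 5\right) = -12 + 6 \left(f + 5\right) = -12 + 6 \left(5 + f\right) = -12 + \left(30 + 6 f\right) = 18 + 6 f$)
$G{\left(W,m \right)} = 0$
$n{\left(O \right)} = \left(-7 + O\right) \left(18 + 7 O\right)$ ($n{\left(O \right)} = \left(O + \left(18 + 6 O\right)\right) \left(O - 7\right) = \left(18 + 7 O\right) \left(-7 + O\right) = \left(-7 + O\right) \left(18 + 7 O\right)$)
$g{\left(9 \right)} n{\left(G{\left(-5,1 \cdot \frac{1}{2} \right)} \right)} = - 20 \left(-126 - 0 + 7 \cdot 0^{2}\right) = - 20 \left(-126 + 0 + 7 \cdot 0\right) = - 20 \left(-126 + 0 + 0\right) = \left(-20\right) \left(-126\right) = 2520$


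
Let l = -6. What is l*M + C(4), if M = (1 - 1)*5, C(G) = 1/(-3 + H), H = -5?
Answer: -⅛ ≈ -0.12500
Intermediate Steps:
C(G) = -⅛ (C(G) = 1/(-3 - 5) = 1/(-8) = -⅛)
M = 0 (M = 0*5 = 0)
l*M + C(4) = -6*0 - ⅛ = 0 - ⅛ = -⅛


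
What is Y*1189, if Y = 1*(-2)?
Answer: -2378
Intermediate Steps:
Y = -2
Y*1189 = -2*1189 = -2378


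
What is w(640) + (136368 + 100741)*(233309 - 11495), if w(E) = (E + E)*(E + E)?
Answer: 52595734126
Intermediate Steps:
w(E) = 4*E² (w(E) = (2*E)*(2*E) = 4*E²)
w(640) + (136368 + 100741)*(233309 - 11495) = 4*640² + (136368 + 100741)*(233309 - 11495) = 4*409600 + 237109*221814 = 1638400 + 52594095726 = 52595734126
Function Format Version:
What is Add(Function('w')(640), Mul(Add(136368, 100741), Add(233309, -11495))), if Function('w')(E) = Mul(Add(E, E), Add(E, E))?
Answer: 52595734126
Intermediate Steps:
Function('w')(E) = Mul(4, Pow(E, 2)) (Function('w')(E) = Mul(Mul(2, E), Mul(2, E)) = Mul(4, Pow(E, 2)))
Add(Function('w')(640), Mul(Add(136368, 100741), Add(233309, -11495))) = Add(Mul(4, Pow(640, 2)), Mul(Add(136368, 100741), Add(233309, -11495))) = Add(Mul(4, 409600), Mul(237109, 221814)) = Add(1638400, 52594095726) = 52595734126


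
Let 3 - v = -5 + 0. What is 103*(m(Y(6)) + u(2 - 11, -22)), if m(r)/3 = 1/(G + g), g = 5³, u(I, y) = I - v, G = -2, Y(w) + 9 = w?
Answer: -71688/41 ≈ -1748.5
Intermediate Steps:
Y(w) = -9 + w
v = 8 (v = 3 - (-5 + 0) = 3 - 1*(-5) = 3 + 5 = 8)
u(I, y) = -8 + I (u(I, y) = I - 1*8 = I - 8 = -8 + I)
g = 125
m(r) = 1/41 (m(r) = 3/(-2 + 125) = 3/123 = 3*(1/123) = 1/41)
103*(m(Y(6)) + u(2 - 11, -22)) = 103*(1/41 + (-8 + (2 - 11))) = 103*(1/41 + (-8 - 9)) = 103*(1/41 - 17) = 103*(-696/41) = -71688/41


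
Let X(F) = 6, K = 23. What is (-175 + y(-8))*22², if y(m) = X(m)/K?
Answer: -1945196/23 ≈ -84574.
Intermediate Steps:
y(m) = 6/23
(-175 + y(-8))*22² = (-175 + 6/23)*22² = -4019/23*484 = -1945196/23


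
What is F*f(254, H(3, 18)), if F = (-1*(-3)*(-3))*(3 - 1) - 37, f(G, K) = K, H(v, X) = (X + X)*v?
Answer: -5940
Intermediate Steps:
H(v, X) = 2*X*v (H(v, X) = (2*X)*v = 2*X*v)
F = -55 (F = (3*(-3))*2 - 37 = -9*2 - 37 = -18 - 37 = -55)
F*f(254, H(3, 18)) = -110*18*3 = -55*108 = -5940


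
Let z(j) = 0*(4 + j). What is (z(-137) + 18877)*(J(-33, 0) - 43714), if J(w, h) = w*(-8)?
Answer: -820205650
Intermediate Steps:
J(w, h) = -8*w
z(j) = 0
(z(-137) + 18877)*(J(-33, 0) - 43714) = (0 + 18877)*(-8*(-33) - 43714) = 18877*(264 - 43714) = 18877*(-43450) = -820205650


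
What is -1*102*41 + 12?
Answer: -4170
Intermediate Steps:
-1*102*41 + 12 = -102*41 + 12 = -4182 + 12 = -4170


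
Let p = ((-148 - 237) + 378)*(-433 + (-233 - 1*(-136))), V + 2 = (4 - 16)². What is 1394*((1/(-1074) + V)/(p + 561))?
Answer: 106297379/2293527 ≈ 46.347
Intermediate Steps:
V = 142 (V = -2 + (4 - 16)² = -2 + (-12)² = -2 + 144 = 142)
p = 3710 (p = (-385 + 378)*(-433 + (-233 + 136)) = -7*(-433 - 97) = -7*(-530) = 3710)
1394*((1/(-1074) + V)/(p + 561)) = 1394*((1/(-1074) + 142)/(3710 + 561)) = 1394*((-1/1074 + 142)/4271) = 1394*((152507/1074)*(1/4271)) = 1394*(152507/4587054) = 106297379/2293527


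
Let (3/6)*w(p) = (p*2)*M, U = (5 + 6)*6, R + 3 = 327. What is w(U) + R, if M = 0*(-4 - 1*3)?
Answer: 324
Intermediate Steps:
R = 324 (R = -3 + 327 = 324)
M = 0 (M = 0*(-4 - 3) = 0*(-7) = 0)
U = 66 (U = 11*6 = 66)
w(p) = 0 (w(p) = 2*((p*2)*0) = 2*((2*p)*0) = 2*0 = 0)
w(U) + R = 0 + 324 = 324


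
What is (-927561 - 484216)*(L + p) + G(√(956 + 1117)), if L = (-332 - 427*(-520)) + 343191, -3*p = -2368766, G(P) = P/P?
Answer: -5736703603748/3 ≈ -1.9122e+12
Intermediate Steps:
G(P) = 1
p = 2368766/3 (p = -⅓*(-2368766) = 2368766/3 ≈ 7.8959e+5)
L = 564899 (L = (-332 + 222040) + 343191 = 221708 + 343191 = 564899)
(-927561 - 484216)*(L + p) + G(√(956 + 1117)) = (-927561 - 484216)*(564899 + 2368766/3) + 1 = -1411777*4063463/3 + 1 = -5736703603751/3 + 1 = -5736703603748/3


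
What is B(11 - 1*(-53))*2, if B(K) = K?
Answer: 128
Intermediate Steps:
B(11 - 1*(-53))*2 = (11 - 1*(-53))*2 = (11 + 53)*2 = 64*2 = 128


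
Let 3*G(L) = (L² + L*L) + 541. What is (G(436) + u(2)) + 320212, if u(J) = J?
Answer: 447125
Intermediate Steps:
G(L) = 541/3 + 2*L²/3 (G(L) = ((L² + L*L) + 541)/3 = ((L² + L²) + 541)/3 = (2*L² + 541)/3 = (541 + 2*L²)/3 = 541/3 + 2*L²/3)
(G(436) + u(2)) + 320212 = ((541/3 + (⅔)*436²) + 2) + 320212 = ((541/3 + (⅔)*190096) + 2) + 320212 = ((541/3 + 380192/3) + 2) + 320212 = (126911 + 2) + 320212 = 126913 + 320212 = 447125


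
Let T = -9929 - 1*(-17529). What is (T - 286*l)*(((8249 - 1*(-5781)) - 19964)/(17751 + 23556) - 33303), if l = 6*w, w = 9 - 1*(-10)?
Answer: 1637944118420/1967 ≈ 8.3271e+8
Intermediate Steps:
T = 7600 (T = -9929 + 17529 = 7600)
w = 19 (w = 9 + 10 = 19)
l = 114 (l = 6*19 = 114)
(T - 286*l)*(((8249 - 1*(-5781)) - 19964)/(17751 + 23556) - 33303) = (7600 - 286*114)*(((8249 - 1*(-5781)) - 19964)/(17751 + 23556) - 33303) = (7600 - 32604)*(((8249 + 5781) - 19964)/41307 - 33303) = -25004*((14030 - 19964)*(1/41307) - 33303) = -25004*(-5934*1/41307 - 33303) = -25004*(-1978/13769 - 33303) = -25004*(-458550985/13769) = 1637944118420/1967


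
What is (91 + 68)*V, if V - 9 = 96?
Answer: 16695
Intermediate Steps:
V = 105 (V = 9 + 96 = 105)
(91 + 68)*V = (91 + 68)*105 = 159*105 = 16695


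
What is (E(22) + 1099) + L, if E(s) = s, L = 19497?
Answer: 20618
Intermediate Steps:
(E(22) + 1099) + L = (22 + 1099) + 19497 = 1121 + 19497 = 20618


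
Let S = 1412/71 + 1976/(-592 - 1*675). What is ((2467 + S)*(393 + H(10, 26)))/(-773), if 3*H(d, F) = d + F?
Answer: -90546913935/69536761 ≈ -1302.1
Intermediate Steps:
S = 1648708/89957 (S = 1412*(1/71) + 1976/(-592 - 675) = 1412/71 + 1976/(-1267) = 1412/71 + 1976*(-1/1267) = 1412/71 - 1976/1267 = 1648708/89957 ≈ 18.328)
H(d, F) = F/3 + d/3 (H(d, F) = (d + F)/3 = (F + d)/3 = F/3 + d/3)
((2467 + S)*(393 + H(10, 26)))/(-773) = ((2467 + 1648708/89957)*(393 + ((⅓)*26 + (⅓)*10)))/(-773) = (223572627*(393 + (26/3 + 10/3))/89957)*(-1/773) = (223572627*(393 + 12)/89957)*(-1/773) = ((223572627/89957)*405)*(-1/773) = (90546913935/89957)*(-1/773) = -90546913935/69536761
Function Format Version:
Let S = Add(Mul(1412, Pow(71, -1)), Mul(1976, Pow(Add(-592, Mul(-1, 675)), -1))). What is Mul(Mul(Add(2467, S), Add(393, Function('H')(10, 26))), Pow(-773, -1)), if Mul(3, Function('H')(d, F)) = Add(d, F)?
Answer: Rational(-90546913935, 69536761) ≈ -1302.1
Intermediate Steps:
S = Rational(1648708, 89957) (S = Add(Mul(1412, Rational(1, 71)), Mul(1976, Pow(Add(-592, -675), -1))) = Add(Rational(1412, 71), Mul(1976, Pow(-1267, -1))) = Add(Rational(1412, 71), Mul(1976, Rational(-1, 1267))) = Add(Rational(1412, 71), Rational(-1976, 1267)) = Rational(1648708, 89957) ≈ 18.328)
Function('H')(d, F) = Add(Mul(Rational(1, 3), F), Mul(Rational(1, 3), d)) (Function('H')(d, F) = Mul(Rational(1, 3), Add(d, F)) = Mul(Rational(1, 3), Add(F, d)) = Add(Mul(Rational(1, 3), F), Mul(Rational(1, 3), d)))
Mul(Mul(Add(2467, S), Add(393, Function('H')(10, 26))), Pow(-773, -1)) = Mul(Mul(Add(2467, Rational(1648708, 89957)), Add(393, Add(Mul(Rational(1, 3), 26), Mul(Rational(1, 3), 10)))), Pow(-773, -1)) = Mul(Mul(Rational(223572627, 89957), Add(393, Add(Rational(26, 3), Rational(10, 3)))), Rational(-1, 773)) = Mul(Mul(Rational(223572627, 89957), Add(393, 12)), Rational(-1, 773)) = Mul(Mul(Rational(223572627, 89957), 405), Rational(-1, 773)) = Mul(Rational(90546913935, 89957), Rational(-1, 773)) = Rational(-90546913935, 69536761)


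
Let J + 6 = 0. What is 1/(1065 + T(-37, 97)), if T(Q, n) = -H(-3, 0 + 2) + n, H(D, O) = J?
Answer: 1/1168 ≈ 0.00085616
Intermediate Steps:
J = -6 (J = -6 + 0 = -6)
H(D, O) = -6
T(Q, n) = 6 + n (T(Q, n) = -1*(-6) + n = 6 + n)
1/(1065 + T(-37, 97)) = 1/(1065 + (6 + 97)) = 1/(1065 + 103) = 1/1168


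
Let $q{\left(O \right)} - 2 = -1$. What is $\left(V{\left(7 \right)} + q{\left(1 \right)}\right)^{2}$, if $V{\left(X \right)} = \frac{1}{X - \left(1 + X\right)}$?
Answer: $0$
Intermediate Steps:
$V{\left(X \right)} = -1$ ($V{\left(X \right)} = \frac{1}{-1} = -1$)
$q{\left(O \right)} = 1$ ($q{\left(O \right)} = 2 - 1 = 1$)
$\left(V{\left(7 \right)} + q{\left(1 \right)}\right)^{2} = \left(-1 + 1\right)^{2} = 0^{2} = 0$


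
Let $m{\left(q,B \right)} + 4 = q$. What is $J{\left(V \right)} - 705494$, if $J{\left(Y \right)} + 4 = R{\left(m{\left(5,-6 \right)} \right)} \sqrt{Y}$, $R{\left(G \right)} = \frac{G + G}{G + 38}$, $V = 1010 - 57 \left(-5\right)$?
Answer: $-705498 + \frac{2 \sqrt{1295}}{39} \approx -7.055 \cdot 10^{5}$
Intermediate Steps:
$V = 1295$ ($V = 1010 - -285 = 1010 + 285 = 1295$)
$m{\left(q,B \right)} = -4 + q$
$R{\left(G \right)} = \frac{2 G}{38 + G}$
$J{\left(Y \right)} = -4 + \frac{2 \sqrt{Y}}{39}$ ($J{\left(Y \right)} = -4 + \frac{2 \left(-4 + 5\right)}{38 + \left(-4 + 5\right)} \sqrt{Y} = -4 + 2 \cdot 1 \frac{1}{38 + 1} \sqrt{Y} = -4 + 2 \cdot 1 \cdot \frac{1}{39} \sqrt{Y} = -4 + \frac{2 \sqrt{Y}}{39}$)
$J{\left(V \right)} - 705494 = \left(-4 + \frac{2 \sqrt{1295}}{39}\right) - 705494 = -705498 + \frac{2 \sqrt{1295}}{39}$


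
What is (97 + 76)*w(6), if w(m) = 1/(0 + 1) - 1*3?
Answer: -346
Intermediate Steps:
w(m) = -2 (w(m) = 1/1 - 3 = 1 - 3 = -2)
(97 + 76)*w(6) = (97 + 76)*(-2) = 173*(-2) = -346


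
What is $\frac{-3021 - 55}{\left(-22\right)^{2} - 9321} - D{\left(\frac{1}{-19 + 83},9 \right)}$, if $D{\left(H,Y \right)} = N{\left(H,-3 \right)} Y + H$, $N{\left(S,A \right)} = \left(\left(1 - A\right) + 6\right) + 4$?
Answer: $- \frac{71073541}{565568} \approx -125.67$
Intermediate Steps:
$N{\left(S,A \right)} = 11 - A$ ($N{\left(S,A \right)} = \left(7 - A\right) + 4 = 11 - A$)
$D{\left(H,Y \right)} = H + 14 Y$ ($D{\left(H,Y \right)} = \left(11 - -3\right) Y + H = \left(11 + 3\right) Y + H = 14 Y + H = H + 14 Y$)
$\frac{-3021 - 55}{\left(-22\right)^{2} - 9321} - D{\left(\frac{1}{-19 + 83},9 \right)} = \frac{-3021 - 55}{\left(-22\right)^{2} - 9321} - \left(\frac{1}{-19 + 83} + 14 \cdot 9\right) = - \frac{3076}{484 - 9321} - \left(\frac{1}{64} + 126\right) = - \frac{3076}{-8837} - \left(\frac{1}{64} + 126\right) = \left(-3076\right) \left(- \frac{1}{8837}\right) - \frac{8065}{64} = \frac{3076}{8837} - \frac{8065}{64} = - \frac{71073541}{565568}$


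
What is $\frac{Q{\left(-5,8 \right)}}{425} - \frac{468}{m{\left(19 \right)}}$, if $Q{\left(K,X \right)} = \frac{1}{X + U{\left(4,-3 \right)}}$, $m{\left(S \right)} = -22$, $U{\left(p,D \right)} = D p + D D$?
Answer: $\frac{497261}{23375} \approx 21.273$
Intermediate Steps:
$U{\left(p,D \right)} = D^{2} + D p$ ($U{\left(p,D \right)} = D p + D^{2} = D^{2} + D p$)
$Q{\left(K,X \right)} = \frac{1}{-3 + X}$ ($Q{\left(K,X \right)} = \frac{1}{X - 3 \left(-3 + 4\right)} = \frac{1}{X - 3} = \frac{1}{-3 + X}$)
$\frac{Q{\left(-5,8 \right)}}{425} - \frac{468}{m{\left(19 \right)}} = \frac{1}{\left(-3 + 8\right) 425} - \frac{468}{-22} = \frac{1}{5} \cdot \frac{1}{425} - - \frac{234}{11} = \frac{1}{5} \cdot \frac{1}{425} + \frac{234}{11} = \frac{1}{2125} + \frac{234}{11} = \frac{497261}{23375}$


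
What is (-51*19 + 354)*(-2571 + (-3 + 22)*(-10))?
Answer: 1698015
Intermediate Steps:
(-51*19 + 354)*(-2571 + (-3 + 22)*(-10)) = (-969 + 354)*(-2571 + 19*(-10)) = -615*(-2571 - 190) = -615*(-2761) = 1698015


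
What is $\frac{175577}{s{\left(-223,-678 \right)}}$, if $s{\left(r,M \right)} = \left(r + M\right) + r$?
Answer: $- \frac{175577}{1124} \approx -156.21$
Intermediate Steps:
$s{\left(r,M \right)} = M + 2 r$ ($s{\left(r,M \right)} = \left(M + r\right) + r = M + 2 r$)
$\frac{175577}{s{\left(-223,-678 \right)}} = \frac{175577}{-678 + 2 \left(-223\right)} = \frac{175577}{-678 - 446} = \frac{175577}{-1124} = 175577 \left(- \frac{1}{1124}\right) = - \frac{175577}{1124}$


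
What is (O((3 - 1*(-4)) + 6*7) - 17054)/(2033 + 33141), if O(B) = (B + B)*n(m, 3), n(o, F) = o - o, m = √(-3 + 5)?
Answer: -8527/17587 ≈ -0.48485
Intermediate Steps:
m = √2 ≈ 1.4142
n(o, F) = 0
O(B) = 0 (O(B) = (B + B)*0 = (2*B)*0 = 0)
(O((3 - 1*(-4)) + 6*7) - 17054)/(2033 + 33141) = (0 - 17054)/(2033 + 33141) = -17054/35174 = -17054*1/35174 = -8527/17587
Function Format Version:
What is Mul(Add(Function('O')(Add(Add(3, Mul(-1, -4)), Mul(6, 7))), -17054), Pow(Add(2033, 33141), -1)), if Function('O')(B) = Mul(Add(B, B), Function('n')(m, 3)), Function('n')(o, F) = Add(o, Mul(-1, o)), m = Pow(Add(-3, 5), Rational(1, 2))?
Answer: Rational(-8527, 17587) ≈ -0.48485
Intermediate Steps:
m = Pow(2, Rational(1, 2)) ≈ 1.4142
Function('n')(o, F) = 0
Function('O')(B) = 0 (Function('O')(B) = Mul(Add(B, B), 0) = Mul(Mul(2, B), 0) = 0)
Mul(Add(Function('O')(Add(Add(3, Mul(-1, -4)), Mul(6, 7))), -17054), Pow(Add(2033, 33141), -1)) = Mul(Add(0, -17054), Pow(Add(2033, 33141), -1)) = Mul(-17054, Pow(35174, -1)) = Mul(-17054, Rational(1, 35174)) = Rational(-8527, 17587)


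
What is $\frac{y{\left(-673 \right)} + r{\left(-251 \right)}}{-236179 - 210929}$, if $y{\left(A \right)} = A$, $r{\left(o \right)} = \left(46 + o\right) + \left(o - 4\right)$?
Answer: $\frac{1133}{447108} \approx 0.0025341$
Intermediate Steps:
$r{\left(o \right)} = 42 + 2 o$ ($r{\left(o \right)} = \left(46 + o\right) + \left(o - 4\right) = \left(46 + o\right) + \left(-4 + o\right) = 42 + 2 o$)
$\frac{y{\left(-673 \right)} + r{\left(-251 \right)}}{-236179 - 210929} = \frac{-673 + \left(42 + 2 \left(-251\right)\right)}{-236179 - 210929} = \frac{-673 + \left(42 - 502\right)}{-447108} = \left(-673 - 460\right) \left(- \frac{1}{447108}\right) = \left(-1133\right) \left(- \frac{1}{447108}\right) = \frac{1133}{447108}$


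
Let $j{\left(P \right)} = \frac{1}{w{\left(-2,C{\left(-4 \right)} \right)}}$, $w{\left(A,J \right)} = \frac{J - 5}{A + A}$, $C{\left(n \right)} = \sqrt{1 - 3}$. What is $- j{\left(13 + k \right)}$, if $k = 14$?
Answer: $- \frac{20}{27} - \frac{4 i \sqrt{2}}{27} \approx -0.74074 - 0.20951 i$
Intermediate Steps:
$C{\left(n \right)} = i \sqrt{2}$ ($C{\left(n \right)} = \sqrt{-2} = i \sqrt{2}$)
$w{\left(A,J \right)} = \frac{-5 + J}{2 A}$
$j{\left(P \right)} = \frac{1}{\frac{5}{4} - \frac{i \sqrt{2}}{4}}$ ($j{\left(P \right)} = \frac{1}{\frac{1}{2} \frac{1}{-2} \left(-5 + i \sqrt{2}\right)} = \frac{1}{\frac{1}{2} \left(- \frac{1}{2}\right) \left(-5 + i \sqrt{2}\right)} = \frac{1}{\frac{5}{4} - \frac{i \sqrt{2}}{4}}$)
$- j{\left(13 + k \right)} = - (\frac{20}{27} + \frac{4 i \sqrt{2}}{27}) = - \frac{20}{27} - \frac{4 i \sqrt{2}}{27}$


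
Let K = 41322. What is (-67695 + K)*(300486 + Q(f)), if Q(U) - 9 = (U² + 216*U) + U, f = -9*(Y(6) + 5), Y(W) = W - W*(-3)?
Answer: -8227822167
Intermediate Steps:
Y(W) = 4*W (Y(W) = W - (-3)*W = W + 3*W = 4*W)
f = -261 (f = -9*(4*6 + 5) = -9*(24 + 5) = -9*29 = -261)
Q(U) = 9 + U² + 217*U (Q(U) = 9 + ((U² + 216*U) + U) = 9 + (U² + 217*U) = 9 + U² + 217*U)
(-67695 + K)*(300486 + Q(f)) = (-67695 + 41322)*(300486 + (9 + (-261)² + 217*(-261))) = -26373*(300486 + (9 + 68121 - 56637)) = -26373*(300486 + 11493) = -26373*311979 = -8227822167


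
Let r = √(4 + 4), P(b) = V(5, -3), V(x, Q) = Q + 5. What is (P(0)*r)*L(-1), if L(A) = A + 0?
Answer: -4*√2 ≈ -5.6569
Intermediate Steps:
V(x, Q) = 5 + Q
P(b) = 2 (P(b) = 5 - 3 = 2)
L(A) = A
r = 2*√2 (r = √8 = 2*√2 ≈ 2.8284)
(P(0)*r)*L(-1) = (2*(2*√2))*(-1) = (4*√2)*(-1) = -4*√2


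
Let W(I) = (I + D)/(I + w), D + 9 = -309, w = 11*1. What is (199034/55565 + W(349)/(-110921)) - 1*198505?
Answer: -17617375073286659/88751885256 ≈ -1.9850e+5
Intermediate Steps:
w = 11
D = -318 (D = -9 - 309 = -318)
W(I) = (-318 + I)/(11 + I) (W(I) = (I - 318)/(I + 11) = (-318 + I)/(11 + I))
(199034/55565 + W(349)/(-110921)) - 1*198505 = (199034/55565 + ((-318 + 349)/(11 + 349))/(-110921)) - 1*198505 = (199034*(1/55565) + (31/360)*(-1/110921)) - 198505 = (199034/55565 + ((1/360)*31)*(-1/110921)) - 198505 = (199034/55565 + (31/360)*(-1/110921)) - 198505 = (199034/55565 - 31/39931560) - 198505 = 317909455621/88751885256 - 198505 = -17617375073286659/88751885256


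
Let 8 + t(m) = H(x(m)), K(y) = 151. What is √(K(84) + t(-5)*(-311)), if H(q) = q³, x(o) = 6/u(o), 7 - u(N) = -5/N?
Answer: 2*√582 ≈ 48.249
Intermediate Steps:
u(N) = 7 + 5/N (u(N) = 7 - (-5)/N = 7 + 5/N)
x(o) = 6/(7 + 5/o)
t(m) = -8 + 216*m³/(5 + 7*m)³ (t(m) = -8 + (6*m/(5 + 7*m))³ = -8 + 216*m³/(5 + 7*m)³)
√(K(84) + t(-5)*(-311)) = √(151 + (-8 + 216*(-5)³/(5 + 7*(-5))³)*(-311)) = √(151 + (-8 + 216*(-125)/(5 - 35)³)*(-311)) = √(151 + (-8 + 216*(-125)/(-30)³)*(-311)) = √(151 + (-8 + 216*(-125)*(-1/27000))*(-311)) = √(151 + (-8 + 1)*(-311)) = √(151 - 7*(-311)) = √(151 + 2177) = √2328 = 2*√582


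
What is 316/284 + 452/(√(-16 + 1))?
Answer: 79/71 - 452*I*√15/15 ≈ 1.1127 - 116.71*I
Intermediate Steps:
316/284 + 452/(√(-16 + 1)) = 316*(1/284) + 452/(√(-15)) = 79/71 + 452/((I*√15)) = 79/71 + 452*(-I*√15/15) = 79/71 - 452*I*√15/15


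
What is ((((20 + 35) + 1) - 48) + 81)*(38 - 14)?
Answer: 2136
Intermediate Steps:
((((20 + 35) + 1) - 48) + 81)*(38 - 14) = (((55 + 1) - 48) + 81)*24 = ((56 - 48) + 81)*24 = (8 + 81)*24 = 89*24 = 2136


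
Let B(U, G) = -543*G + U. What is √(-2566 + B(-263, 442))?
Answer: I*√242835 ≈ 492.78*I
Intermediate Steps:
B(U, G) = U - 543*G
√(-2566 + B(-263, 442)) = √(-2566 + (-263 - 543*442)) = √(-2566 + (-263 - 240006)) = √(-2566 - 240269) = √(-242835) = I*√242835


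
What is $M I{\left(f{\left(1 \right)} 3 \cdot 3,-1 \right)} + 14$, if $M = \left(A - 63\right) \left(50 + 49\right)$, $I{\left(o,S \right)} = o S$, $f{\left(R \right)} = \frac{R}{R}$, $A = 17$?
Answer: $41000$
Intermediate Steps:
$f{\left(R \right)} = 1$
$I{\left(o,S \right)} = S o$
$M = -4554$ ($M = \left(17 - 63\right) \left(50 + 49\right) = \left(-46\right) 99 = -4554$)
$M I{\left(f{\left(1 \right)} 3 \cdot 3,-1 \right)} + 14 = - 4554 \left(- 1 \cdot 3 \cdot 3\right) + 14 = - 4554 \left(- 3 \cdot 3\right) + 14 = - 4554 \left(\left(-1\right) 9\right) + 14 = \left(-4554\right) \left(-9\right) + 14 = 40986 + 14 = 41000$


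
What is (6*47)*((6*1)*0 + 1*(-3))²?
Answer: 2538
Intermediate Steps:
(6*47)*((6*1)*0 + 1*(-3))² = 282*(6*0 - 3)² = 282*(0 - 3)² = 282*(-3)² = 282*9 = 2538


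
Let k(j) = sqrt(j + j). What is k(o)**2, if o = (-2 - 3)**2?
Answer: 50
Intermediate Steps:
o = 25 (o = (-5)**2 = 25)
k(j) = sqrt(2)*sqrt(j) (k(j) = sqrt(2*j) = sqrt(2)*sqrt(j))
k(o)**2 = (sqrt(2)*sqrt(25))**2 = (sqrt(2)*5)**2 = (5*sqrt(2))**2 = 50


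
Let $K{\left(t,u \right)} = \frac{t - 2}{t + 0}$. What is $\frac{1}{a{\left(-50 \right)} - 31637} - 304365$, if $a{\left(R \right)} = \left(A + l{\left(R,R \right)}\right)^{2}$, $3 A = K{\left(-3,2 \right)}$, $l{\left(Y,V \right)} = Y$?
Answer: $- \frac{719692956861}{2364572} \approx -3.0437 \cdot 10^{5}$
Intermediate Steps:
$K{\left(t,u \right)} = \frac{-2 + t}{t}$
$A = \frac{5}{9}$ ($A = \frac{\frac{1}{-3} \left(-2 - 3\right)}{3} = \frac{\left(- \frac{1}{3}\right) \left(-5\right)}{3} = \frac{1}{3} \cdot \frac{5}{3} = \frac{5}{9} \approx 0.55556$)
$a{\left(R \right)} = \left(\frac{5}{9} + R\right)^{2}$
$\frac{1}{a{\left(-50 \right)} - 31637} - 304365 = \frac{1}{\frac{\left(5 + 9 \left(-50\right)\right)^{2}}{81} - 31637} - 304365 = \frac{1}{\frac{\left(5 - 450\right)^{2}}{81} - 31637} - 304365 = \frac{1}{\frac{\left(-445\right)^{2}}{81} - 31637} - 304365 = \frac{1}{\frac{1}{81} \cdot 198025 - 31637} - 304365 = \frac{1}{\frac{198025}{81} - 31637} - 304365 = \frac{1}{- \frac{2364572}{81}} - 304365 = - \frac{81}{2364572} - 304365 = - \frac{719692956861}{2364572}$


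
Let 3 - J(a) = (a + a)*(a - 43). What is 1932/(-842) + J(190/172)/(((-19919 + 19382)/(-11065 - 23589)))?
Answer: 858940991945/139338791 ≈ 6164.4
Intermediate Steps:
J(a) = 3 - 2*a*(-43 + a) (J(a) = 3 - (a + a)*(a - 43) = 3 - 2*a*(-43 + a))
1932/(-842) + J(190/172)/(((-19919 + 19382)/(-11065 - 23589))) = 1932/(-842) + (3 - 2*(190/172)² + 86*(190/172))/(((-19919 + 19382)/(-11065 - 23589))) = 1932*(-1/842) + (3 - 2*(190*(1/172))² + 86*(190*(1/172)))/((-537/(-34654))) = -966/421 + (3 - 2*(95/86)² + 86*(95/86))/((-537*(-1/34654))) = -966/421 + (3 - 2*9025/7396 + 95)/(537/34654) = -966/421 + (3 - 9025/3698 + 95)*(34654/537) = -966/421 + (353379/3698)*(34654/537) = -966/421 + 2040999311/330971 = 858940991945/139338791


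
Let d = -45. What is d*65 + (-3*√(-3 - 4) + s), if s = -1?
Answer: -2926 - 3*I*√7 ≈ -2926.0 - 7.9373*I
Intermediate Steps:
d*65 + (-3*√(-3 - 4) + s) = -45*65 + (-3*√(-3 - 4) - 1) = -2925 + (-3*I*√7 - 1) = -2925 + (-1 - 3*I*√7) = -2926 - 3*I*√7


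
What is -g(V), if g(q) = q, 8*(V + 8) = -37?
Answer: 101/8 ≈ 12.625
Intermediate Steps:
V = -101/8 (V = -8 + (1/8)*(-37) = -8 - 37/8 = -101/8 ≈ -12.625)
-g(V) = -1*(-101/8) = 101/8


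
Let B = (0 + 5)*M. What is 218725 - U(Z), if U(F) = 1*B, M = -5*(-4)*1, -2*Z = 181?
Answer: 218625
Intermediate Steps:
Z = -181/2 (Z = -1/2*181 = -181/2 ≈ -90.500)
M = 20 (M = 20*1 = 20)
B = 100 (B = (0 + 5)*20 = 5*20 = 100)
U(F) = 100 (U(F) = 1*100 = 100)
218725 - U(Z) = 218725 - 1*100 = 218725 - 100 = 218625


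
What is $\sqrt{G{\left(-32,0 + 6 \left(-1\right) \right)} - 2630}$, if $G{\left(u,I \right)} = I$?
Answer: $2 i \sqrt{659} \approx 51.342 i$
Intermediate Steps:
$\sqrt{G{\left(-32,0 + 6 \left(-1\right) \right)} - 2630} = \sqrt{\left(0 + 6 \left(-1\right)\right) - 2630} = \sqrt{\left(0 - 6\right) - 2630} = \sqrt{-6 - 2630} = \sqrt{-2636} = 2 i \sqrt{659}$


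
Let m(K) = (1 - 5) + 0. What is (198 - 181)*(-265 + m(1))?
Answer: -4573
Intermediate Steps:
m(K) = -4 (m(K) = -4 + 0 = -4)
(198 - 181)*(-265 + m(1)) = (198 - 181)*(-265 - 4) = 17*(-269) = -4573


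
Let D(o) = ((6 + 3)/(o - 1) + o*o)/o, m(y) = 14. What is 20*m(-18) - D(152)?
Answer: 2937847/22952 ≈ 128.00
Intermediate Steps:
D(o) = (o**2 + 9/(-1 + o))/o (D(o) = (9/(-1 + o) + o**2)/o = (o**2 + 9/(-1 + o))/o)
20*m(-18) - D(152) = 20*14 - (9 + 152**3 - 1*152**2)/(152*(-1 + 152)) = 280 - (9 + 3511808 - 1*23104)/(152*151) = 280 - (9 + 3511808 - 23104)/(152*151) = 280 - 3488713/(152*151) = 280 - 1*3488713/22952 = 280 - 3488713/22952 = 2937847/22952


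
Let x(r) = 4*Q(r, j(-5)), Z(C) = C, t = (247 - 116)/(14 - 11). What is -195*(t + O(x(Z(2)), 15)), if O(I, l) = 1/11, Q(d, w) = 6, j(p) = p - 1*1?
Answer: -93860/11 ≈ -8532.7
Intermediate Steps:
j(p) = -1 + p (j(p) = p - 1 = -1 + p)
t = 131/3 ≈ 43.667
x(r) = 24 (x(r) = 4*6 = 24)
O(I, l) = 1/11
-195*(t + O(x(Z(2)), 15)) = -195*(131/3 + 1/11) = -195*1444/33 = -93860/11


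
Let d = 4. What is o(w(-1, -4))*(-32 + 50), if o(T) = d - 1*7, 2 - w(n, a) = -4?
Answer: -54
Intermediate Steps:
w(n, a) = 6 (w(n, a) = 2 - 1*(-4) = 2 + 4 = 6)
o(T) = -3 (o(T) = 4 - 1*7 = 4 - 7 = -3)
o(w(-1, -4))*(-32 + 50) = -3*(-32 + 50) = -3*18 = -54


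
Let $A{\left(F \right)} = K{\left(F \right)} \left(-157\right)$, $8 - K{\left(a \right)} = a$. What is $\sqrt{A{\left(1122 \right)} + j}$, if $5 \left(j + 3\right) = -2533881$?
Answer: $\frac{i \sqrt{8297030}}{5} \approx 576.09 i$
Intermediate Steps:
$j = - \frac{2533896}{5}$ ($j = -3 + \frac{1}{5} \left(-2533881\right) = -3 - \frac{2533881}{5} = - \frac{2533896}{5} \approx -5.0678 \cdot 10^{5}$)
$K{\left(a \right)} = 8 - a$
$A{\left(F \right)} = -1256 + 157 F$ ($A{\left(F \right)} = \left(8 - F\right) \left(-157\right) = -1256 + 157 F$)
$\sqrt{A{\left(1122 \right)} + j} = \sqrt{\left(-1256 + 157 \cdot 1122\right) - \frac{2533896}{5}} = \sqrt{\left(-1256 + 176154\right) - \frac{2533896}{5}} = \sqrt{174898 - \frac{2533896}{5}} = \sqrt{- \frac{1659406}{5}} = \frac{i \sqrt{8297030}}{5}$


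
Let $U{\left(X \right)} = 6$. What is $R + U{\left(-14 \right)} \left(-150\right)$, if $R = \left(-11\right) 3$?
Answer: $-933$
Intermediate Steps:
$R = -33$
$R + U{\left(-14 \right)} \left(-150\right) = -33 + 6 \left(-150\right) = -33 - 900 = -933$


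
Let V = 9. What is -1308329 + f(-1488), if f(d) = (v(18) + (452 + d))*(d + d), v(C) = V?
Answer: 1748023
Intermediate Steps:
v(C) = 9
f(d) = 2*d*(461 + d) (f(d) = (9 + (452 + d))*(d + d) = (461 + d)*(2*d) = 2*d*(461 + d))
-1308329 + f(-1488) = -1308329 + 2*(-1488)*(461 - 1488) = -1308329 + 2*(-1488)*(-1027) = -1308329 + 3056352 = 1748023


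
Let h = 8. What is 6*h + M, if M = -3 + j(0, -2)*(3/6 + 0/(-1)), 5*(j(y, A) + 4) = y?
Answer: 43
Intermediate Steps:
j(y, A) = -4 + y/5
M = -5 (M = -3 + (-4 + (⅕)*0)*(3/6 + 0/(-1)) = -3 + (-4 + 0)*(3*(⅙) + 0*(-1)) = -3 - 4*(½ + 0) = -3 - 4*½ = -3 - 2 = -5)
6*h + M = 6*8 - 5 = 48 - 5 = 43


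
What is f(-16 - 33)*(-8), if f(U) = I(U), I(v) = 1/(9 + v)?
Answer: ⅕ ≈ 0.20000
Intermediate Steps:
f(U) = 1/(9 + U)
f(-16 - 33)*(-8) = -8/(9 + (-16 - 33)) = -8/(9 - 49) = -8/(-40) = -1/40*(-8) = ⅕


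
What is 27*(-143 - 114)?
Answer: -6939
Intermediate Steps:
27*(-143 - 114) = 27*(-257) = -6939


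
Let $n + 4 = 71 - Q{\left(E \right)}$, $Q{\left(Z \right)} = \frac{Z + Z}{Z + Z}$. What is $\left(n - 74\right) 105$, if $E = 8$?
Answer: $-840$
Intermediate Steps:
$Q{\left(Z \right)} = 1$ ($Q{\left(Z \right)} = \frac{2 Z}{2 Z} = 2 Z \frac{1}{2 Z} = 1$)
$n = 66$ ($n = -4 + \left(71 - 1\right) = -4 + 70 = 66$)
$\left(n - 74\right) 105 = \left(66 - 74\right) 105 = \left(-8\right) 105 = -840$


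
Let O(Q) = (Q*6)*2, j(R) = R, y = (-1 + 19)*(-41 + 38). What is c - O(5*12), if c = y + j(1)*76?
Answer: -698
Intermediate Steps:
y = -54 (y = 18*(-3) = -54)
O(Q) = 12*Q (O(Q) = (6*Q)*2 = 12*Q)
c = 22 (c = -54 + 1*76 = -54 + 76 = 22)
c - O(5*12) = 22 - 12*5*12 = 22 - 12*60 = 22 - 1*720 = 22 - 720 = -698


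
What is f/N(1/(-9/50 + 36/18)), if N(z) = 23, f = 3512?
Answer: 3512/23 ≈ 152.70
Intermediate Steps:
f/N(1/(-9/50 + 36/18)) = 3512/23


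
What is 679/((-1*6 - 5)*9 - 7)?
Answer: -679/106 ≈ -6.4057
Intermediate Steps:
679/((-1*6 - 5)*9 - 7) = 679/((-6 - 5)*9 - 7) = 679/(-11*9 - 7) = 679/(-99 - 7) = 679/(-106) = 679*(-1/106) = -679/106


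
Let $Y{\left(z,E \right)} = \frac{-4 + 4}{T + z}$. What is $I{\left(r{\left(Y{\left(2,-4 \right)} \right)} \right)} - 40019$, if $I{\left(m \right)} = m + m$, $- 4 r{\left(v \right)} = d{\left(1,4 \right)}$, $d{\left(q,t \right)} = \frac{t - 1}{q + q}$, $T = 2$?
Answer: $- \frac{160079}{4} \approx -40020.0$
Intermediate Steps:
$d{\left(q,t \right)} = \frac{-1 + t}{2 q}$
$Y{\left(z,E \right)} = 0$ ($Y{\left(z,E \right)} = \frac{-4 + 4}{2 + z} = \frac{0}{2 + z} = 0$)
$r{\left(v \right)} = - \frac{3}{8}$ ($r{\left(v \right)} = - \frac{\frac{1}{2} \cdot 1^{-1} \left(-1 + 4\right)}{4} = - \frac{\frac{1}{2} \cdot 1 \cdot 3}{4} = \left(- \frac{1}{4}\right) \frac{3}{2} = - \frac{3}{8}$)
$I{\left(m \right)} = 2 m$
$I{\left(r{\left(Y{\left(2,-4 \right)} \right)} \right)} - 40019 = 2 \left(- \frac{3}{8}\right) - 40019 = - \frac{3}{4} - 40019 = - \frac{160079}{4}$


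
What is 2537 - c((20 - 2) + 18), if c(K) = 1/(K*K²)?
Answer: 118366271/46656 ≈ 2537.0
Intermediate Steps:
c(K) = K⁻³ (c(K) = 1/(K³) = K⁻³)
2537 - c((20 - 2) + 18) = 2537 - 1/((20 - 2) + 18)³ = 2537 - 1/(18 + 18)³ = 2537 - 1/36³ = 2537 - 1*1/46656 = 2537 - 1/46656 = 118366271/46656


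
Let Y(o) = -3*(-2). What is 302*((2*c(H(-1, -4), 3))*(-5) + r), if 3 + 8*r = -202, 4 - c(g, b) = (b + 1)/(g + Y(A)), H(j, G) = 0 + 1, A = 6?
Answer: -506605/28 ≈ -18093.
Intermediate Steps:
H(j, G) = 1
Y(o) = 6
c(g, b) = 4 - (1 + b)/(6 + g) (c(g, b) = 4 - (b + 1)/(g + 6) = 4 - (1 + b)/(6 + g))
r = -205/8 (r = -3/8 + (1/8)*(-202) = -3/8 - 101/4 = -205/8 ≈ -25.625)
302*((2*c(H(-1, -4), 3))*(-5) + r) = 302*((2*((23 - 1*3 + 4*1)/(6 + 1)))*(-5) - 205/8) = 302*((2*((23 - 3 + 4)/7))*(-5) - 205/8) = 302*((2*((1/7)*24))*(-5) - 205/8) = 302*((2*(24/7))*(-5) - 205/8) = 302*((48/7)*(-5) - 205/8) = 302*(-240/7 - 205/8) = 302*(-3355/56) = -506605/28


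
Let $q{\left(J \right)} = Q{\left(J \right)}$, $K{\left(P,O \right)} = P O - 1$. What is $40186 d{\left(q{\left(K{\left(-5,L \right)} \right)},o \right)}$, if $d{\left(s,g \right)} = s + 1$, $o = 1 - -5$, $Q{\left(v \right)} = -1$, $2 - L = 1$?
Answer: $0$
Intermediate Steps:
$L = 1$ ($L = 2 - 1 = 1$)
$K{\left(P,O \right)} = -1 + O P$ ($K{\left(P,O \right)} = O P - 1 = -1 + O P$)
$q{\left(J \right)} = -1$
$o = 6$ ($o = 1 + 5 = 6$)
$d{\left(s,g \right)} = 1 + s$
$40186 d{\left(q{\left(K{\left(-5,L \right)} \right)},o \right)} = 40186 \left(1 - 1\right) = 40186 \cdot 0 = 0$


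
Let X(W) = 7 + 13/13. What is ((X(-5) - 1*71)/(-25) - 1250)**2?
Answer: 972628969/625 ≈ 1.5562e+6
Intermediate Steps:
X(W) = 8 (X(W) = 7 + 13*(1/13) = 7 + 1 = 8)
((X(-5) - 1*71)/(-25) - 1250)**2 = ((8 - 1*71)/(-25) - 1250)**2 = ((8 - 71)*(-1/25) - 1250)**2 = (-63*(-1/25) - 1250)**2 = (63/25 - 1250)**2 = (-31187/25)**2 = 972628969/625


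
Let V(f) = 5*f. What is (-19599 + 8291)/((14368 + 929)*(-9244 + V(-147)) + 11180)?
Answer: 11308/152637583 ≈ 7.4084e-5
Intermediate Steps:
(-19599 + 8291)/((14368 + 929)*(-9244 + V(-147)) + 11180) = (-19599 + 8291)/((14368 + 929)*(-9244 + 5*(-147)) + 11180) = -11308/(15297*(-9244 - 735) + 11180) = -11308/(15297*(-9979) + 11180) = -11308/(-152648763 + 11180) = -11308/(-152637583) = -11308*(-1/152637583) = 11308/152637583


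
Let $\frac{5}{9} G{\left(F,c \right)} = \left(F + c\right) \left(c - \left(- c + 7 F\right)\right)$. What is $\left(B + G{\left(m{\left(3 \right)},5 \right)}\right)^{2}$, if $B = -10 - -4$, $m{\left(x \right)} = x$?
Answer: $\frac{675684}{25} \approx 27027.0$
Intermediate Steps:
$G{\left(F,c \right)} = \frac{9 \left(F + c\right) \left(- 7 F + 2 c\right)}{5}$ ($G{\left(F,c \right)} = \frac{9 \left(F + c\right) \left(c - \left(- c + 7 F\right)\right)}{5} = \frac{9 \left(F + c\right) \left(- 7 F + 2 c\right)}{5}$)
$B = -6$ ($B = -10 + 4 = -6$)
$\left(B + G{\left(m{\left(3 \right)},5 \right)}\right)^{2} = \left(-6 - \left(-90 + 135 + \frac{567}{5}\right)\right)^{2} = \left(-6 - \frac{792}{5}\right)^{2} = \left(- \frac{822}{5}\right)^{2} = \frac{675684}{25}$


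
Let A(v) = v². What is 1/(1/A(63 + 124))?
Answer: 34969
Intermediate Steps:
1/(1/A(63 + 124)) = 1/(1/((63 + 124)²)) = 1/(1/(187²)) = 1/(1/34969) = 34969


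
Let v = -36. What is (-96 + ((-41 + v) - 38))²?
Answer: 44521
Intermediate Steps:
(-96 + ((-41 + v) - 38))² = (-96 + ((-41 - 36) - 38))² = (-96 + (-77 - 38))² = (-96 - 115)² = (-211)² = 44521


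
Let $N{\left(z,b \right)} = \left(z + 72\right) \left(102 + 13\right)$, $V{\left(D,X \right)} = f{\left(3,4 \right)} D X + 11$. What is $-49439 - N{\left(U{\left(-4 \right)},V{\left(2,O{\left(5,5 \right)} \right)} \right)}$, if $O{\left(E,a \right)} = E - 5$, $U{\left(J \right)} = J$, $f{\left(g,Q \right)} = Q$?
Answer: $-57259$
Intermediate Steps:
$O{\left(E,a \right)} = -5 + E$
$V{\left(D,X \right)} = 11 + 4 D X$ ($V{\left(D,X \right)} = 4 D X + 11 = 11 + 4 D X$)
$N{\left(z,b \right)} = 8280 + 115 z$ ($N{\left(z,b \right)} = \left(72 + z\right) 115 = 8280 + 115 z$)
$-49439 - N{\left(U{\left(-4 \right)},V{\left(2,O{\left(5,5 \right)} \right)} \right)} = -49439 - \left(8280 + 115 \left(-4\right)\right) = -49439 - \left(8280 - 460\right) = -49439 - 7820 = -57259$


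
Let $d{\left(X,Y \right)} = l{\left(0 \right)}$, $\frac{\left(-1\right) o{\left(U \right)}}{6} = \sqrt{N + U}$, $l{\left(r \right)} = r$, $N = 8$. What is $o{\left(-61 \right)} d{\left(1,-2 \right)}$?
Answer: $0$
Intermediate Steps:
$o{\left(U \right)} = - 6 \sqrt{8 + U}$
$d{\left(X,Y \right)} = 0$
$o{\left(-61 \right)} d{\left(1,-2 \right)} = - 6 \sqrt{8 - 61} \cdot 0 = - 6 \sqrt{-53} \cdot 0 = - 6 i \sqrt{53} \cdot 0 = 0$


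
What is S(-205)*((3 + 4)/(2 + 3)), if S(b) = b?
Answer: -287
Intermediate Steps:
S(-205)*((3 + 4)/(2 + 3)) = -205*(3 + 4)/(2 + 3) = -1435/5 = -205*7/5 = -287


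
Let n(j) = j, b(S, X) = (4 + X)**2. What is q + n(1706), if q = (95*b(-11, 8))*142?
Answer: 1944266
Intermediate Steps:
q = 1942560 (q = (95*(4 + 8)**2)*142 = (95*12**2)*142 = (95*144)*142 = 13680*142 = 1942560)
q + n(1706) = 1942560 + 1706 = 1944266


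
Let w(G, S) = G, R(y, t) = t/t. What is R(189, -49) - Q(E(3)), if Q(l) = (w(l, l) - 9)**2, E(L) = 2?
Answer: -48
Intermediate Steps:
R(y, t) = 1
Q(l) = (-9 + l)**2 (Q(l) = (l - 9)**2 = (-9 + l)**2)
R(189, -49) - Q(E(3)) = 1 - (-9 + 2)**2 = 1 - 1*(-7)**2 = 1 - 1*49 = 1 - 49 = -48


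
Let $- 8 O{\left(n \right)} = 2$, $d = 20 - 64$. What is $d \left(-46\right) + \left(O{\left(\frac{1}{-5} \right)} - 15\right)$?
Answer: $\frac{8035}{4} \approx 2008.8$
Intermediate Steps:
$d = -44$
$O{\left(n \right)} = - \frac{1}{4}$ ($O{\left(n \right)} = \left(- \frac{1}{8}\right) 2 = - \frac{1}{4}$)
$d \left(-46\right) + \left(O{\left(\frac{1}{-5} \right)} - 15\right) = \left(-44\right) \left(-46\right) - \frac{61}{4} = 2024 - \frac{61}{4} = \frac{8035}{4}$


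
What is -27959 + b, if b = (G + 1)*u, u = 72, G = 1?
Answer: -27815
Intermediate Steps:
b = 144 (b = (1 + 1)*72 = 2*72 = 144)
-27959 + b = -27959 + 144 = -27815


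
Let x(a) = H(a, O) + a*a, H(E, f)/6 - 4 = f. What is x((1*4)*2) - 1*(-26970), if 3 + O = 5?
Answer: 27070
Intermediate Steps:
O = 2 (O = -3 + 5 = 2)
H(E, f) = 24 + 6*f
x(a) = 36 + a² (x(a) = (24 + 6*2) + a*a = (24 + 12) + a² = 36 + a²)
x((1*4)*2) - 1*(-26970) = (36 + ((1*4)*2)²) - 1*(-26970) = (36 + (4*2)²) + 26970 = (36 + 8²) + 26970 = (36 + 64) + 26970 = 100 + 26970 = 27070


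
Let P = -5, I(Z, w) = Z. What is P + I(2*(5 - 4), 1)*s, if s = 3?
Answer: 1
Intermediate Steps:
P + I(2*(5 - 4), 1)*s = -5 + (2*(5 - 4))*3 = -5 + (2*1)*3 = -5 + 2*3 = -5 + 6 = 1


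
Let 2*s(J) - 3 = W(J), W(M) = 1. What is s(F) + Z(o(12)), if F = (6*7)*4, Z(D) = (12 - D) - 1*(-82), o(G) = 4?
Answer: 92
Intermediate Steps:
Z(D) = 94 - D (Z(D) = (12 - D) + 82 = 94 - D)
F = 168 (F = 42*4 = 168)
s(J) = 2 (s(J) = 3/2 + (1/2)*1 = 3/2 + 1/2 = 2)
s(F) + Z(o(12)) = 2 + (94 - 1*4) = 2 + (94 - 4) = 2 + 90 = 92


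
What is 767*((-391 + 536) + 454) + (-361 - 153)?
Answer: 458919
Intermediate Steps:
767*((-391 + 536) + 454) + (-361 - 153) = 767*(145 + 454) - 514 = 767*599 - 514 = 459433 - 514 = 458919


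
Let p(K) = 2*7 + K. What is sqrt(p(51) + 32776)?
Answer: 3*sqrt(3649) ≈ 181.22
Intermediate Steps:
p(K) = 14 + K
sqrt(p(51) + 32776) = sqrt((14 + 51) + 32776) = sqrt(65 + 32776) = sqrt(32841) = 3*sqrt(3649)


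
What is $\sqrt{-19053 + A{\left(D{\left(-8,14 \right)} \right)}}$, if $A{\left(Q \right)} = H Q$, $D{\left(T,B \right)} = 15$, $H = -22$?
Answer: $i \sqrt{19383} \approx 139.22 i$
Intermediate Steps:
$A{\left(Q \right)} = - 22 Q$
$\sqrt{-19053 + A{\left(D{\left(-8,14 \right)} \right)}} = \sqrt{-19053 - 330} = \sqrt{-19383} = i \sqrt{19383}$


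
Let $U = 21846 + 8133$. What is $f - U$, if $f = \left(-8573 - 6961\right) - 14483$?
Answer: $-59996$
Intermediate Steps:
$U = 29979$
$f = -30017$ ($f = -15534 - 14483 = -30017$)
$f - U = -30017 - 29979 = -59996$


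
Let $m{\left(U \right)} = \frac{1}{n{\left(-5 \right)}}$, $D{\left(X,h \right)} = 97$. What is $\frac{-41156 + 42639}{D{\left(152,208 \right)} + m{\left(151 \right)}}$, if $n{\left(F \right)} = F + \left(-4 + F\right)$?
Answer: $\frac{20762}{1357} \approx 15.3$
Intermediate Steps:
$n{\left(F \right)} = -4 + 2 F$
$m{\left(U \right)} = - \frac{1}{14}$ ($m{\left(U \right)} = \frac{1}{-4 + 2 \left(-5\right)} = \frac{1}{-4 - 10} = \frac{1}{-14} = - \frac{1}{14}$)
$\frac{-41156 + 42639}{D{\left(152,208 \right)} + m{\left(151 \right)}} = \frac{-41156 + 42639}{97 - \frac{1}{14}} = \frac{1483}{\frac{1357}{14}} = 1483 \cdot \frac{14}{1357} = \frac{20762}{1357}$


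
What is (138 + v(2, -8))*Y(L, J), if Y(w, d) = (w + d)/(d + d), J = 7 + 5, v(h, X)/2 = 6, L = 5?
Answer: 425/4 ≈ 106.25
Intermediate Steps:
v(h, X) = 12 (v(h, X) = 2*6 = 12)
J = 12
Y(w, d) = (d + w)/(2*d) (Y(w, d) = (d + w)/((2*d)) = (d + w)*(1/(2*d)) = (d + w)/(2*d))
(138 + v(2, -8))*Y(L, J) = (138 + 12)*((½)*(12 + 5)/12) = 150*((½)*(1/12)*17) = 150*(17/24) = 425/4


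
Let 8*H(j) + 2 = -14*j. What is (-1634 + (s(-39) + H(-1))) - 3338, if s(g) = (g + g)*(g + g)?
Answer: 2227/2 ≈ 1113.5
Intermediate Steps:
s(g) = 4*g² (s(g) = (2*g)*(2*g) = 4*g²)
H(j) = -¼ - 7*j/4 (H(j) = -¼ + (-14*j)/8 = -¼ - 7*j/4)
(-1634 + (s(-39) + H(-1))) - 3338 = (-1634 + (4*(-39)² + (-¼ - 7/4*(-1)))) - 3338 = (-1634 + (4*1521 + (-¼ + 7/4))) - 3338 = (-1634 + (6084 + 3/2)) - 3338 = (-1634 + 12171/2) - 3338 = 8903/2 - 3338 = 2227/2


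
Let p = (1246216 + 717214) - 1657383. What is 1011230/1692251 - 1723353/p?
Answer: -236987448163/47082576527 ≈ -5.0334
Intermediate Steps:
p = 306047 (p = 1963430 - 1657383 = 306047)
1011230/1692251 - 1723353/p = 1011230/1692251 - 1723353/306047 = 1011230*(1/1692251) - 1723353*1/306047 = 91930/153841 - 1723353/306047 = -236987448163/47082576527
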